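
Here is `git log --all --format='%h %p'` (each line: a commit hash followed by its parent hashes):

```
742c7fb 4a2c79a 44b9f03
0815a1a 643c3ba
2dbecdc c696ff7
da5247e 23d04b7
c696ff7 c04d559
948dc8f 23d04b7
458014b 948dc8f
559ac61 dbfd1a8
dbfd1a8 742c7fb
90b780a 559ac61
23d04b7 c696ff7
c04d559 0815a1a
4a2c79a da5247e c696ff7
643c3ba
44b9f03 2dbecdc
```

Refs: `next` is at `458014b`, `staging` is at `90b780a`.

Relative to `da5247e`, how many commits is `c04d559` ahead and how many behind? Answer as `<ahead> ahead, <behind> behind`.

0 ahead, 3 behind

Reachable from c04d559: {0815a1a, 643c3ba, c04d559}.
Reachable from da5247e: {0815a1a, 23d04b7, 643c3ba, c04d559, c696ff7, da5247e}.
Only in c04d559's history (ahead): {} — 0.
Only in da5247e's history (behind): {23d04b7, c696ff7, da5247e} — 3.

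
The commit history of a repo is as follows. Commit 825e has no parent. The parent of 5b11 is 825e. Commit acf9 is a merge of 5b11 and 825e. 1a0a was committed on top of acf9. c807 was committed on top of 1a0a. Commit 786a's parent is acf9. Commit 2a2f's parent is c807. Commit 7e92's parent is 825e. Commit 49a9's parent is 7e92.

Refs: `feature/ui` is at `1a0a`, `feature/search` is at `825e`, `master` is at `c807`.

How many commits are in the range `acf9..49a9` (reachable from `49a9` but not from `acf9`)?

Reachable from 49a9: {49a9, 7e92, 825e}.
Reachable from acf9: {5b11, 825e, acf9}.
In 49a9's history but not acf9's: {49a9, 7e92} — 2 commits.

2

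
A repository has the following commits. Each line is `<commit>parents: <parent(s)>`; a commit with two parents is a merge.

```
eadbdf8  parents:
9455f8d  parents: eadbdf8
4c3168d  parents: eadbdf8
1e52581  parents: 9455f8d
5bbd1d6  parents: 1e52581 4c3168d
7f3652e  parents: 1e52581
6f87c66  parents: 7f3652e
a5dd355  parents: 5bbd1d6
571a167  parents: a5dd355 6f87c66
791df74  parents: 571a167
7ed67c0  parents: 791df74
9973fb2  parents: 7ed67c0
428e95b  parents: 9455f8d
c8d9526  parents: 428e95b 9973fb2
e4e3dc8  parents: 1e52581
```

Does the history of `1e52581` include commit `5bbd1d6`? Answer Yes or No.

No

Ancestors of 1e52581: {1e52581, 9455f8d, eadbdf8}.
5bbd1d6 is not in that set, so it is not an ancestor of 1e52581.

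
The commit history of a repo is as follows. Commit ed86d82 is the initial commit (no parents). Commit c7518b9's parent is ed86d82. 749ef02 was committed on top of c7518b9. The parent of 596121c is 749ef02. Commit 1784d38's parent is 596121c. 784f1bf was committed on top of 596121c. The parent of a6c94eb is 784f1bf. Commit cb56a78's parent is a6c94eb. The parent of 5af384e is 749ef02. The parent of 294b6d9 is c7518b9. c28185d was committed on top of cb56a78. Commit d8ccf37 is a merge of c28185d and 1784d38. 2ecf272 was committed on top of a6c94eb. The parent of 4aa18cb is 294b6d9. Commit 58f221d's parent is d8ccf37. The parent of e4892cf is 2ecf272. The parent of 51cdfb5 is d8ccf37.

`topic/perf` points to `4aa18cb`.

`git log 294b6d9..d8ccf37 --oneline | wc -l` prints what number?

Reachable from d8ccf37: {1784d38, 596121c, 749ef02, 784f1bf, a6c94eb, c28185d, c7518b9, cb56a78, d8ccf37, ed86d82}.
Reachable from 294b6d9: {294b6d9, c7518b9, ed86d82}.
In d8ccf37's history but not 294b6d9's: {1784d38, 596121c, 749ef02, 784f1bf, a6c94eb, c28185d, cb56a78, d8ccf37} — 8 commits.

8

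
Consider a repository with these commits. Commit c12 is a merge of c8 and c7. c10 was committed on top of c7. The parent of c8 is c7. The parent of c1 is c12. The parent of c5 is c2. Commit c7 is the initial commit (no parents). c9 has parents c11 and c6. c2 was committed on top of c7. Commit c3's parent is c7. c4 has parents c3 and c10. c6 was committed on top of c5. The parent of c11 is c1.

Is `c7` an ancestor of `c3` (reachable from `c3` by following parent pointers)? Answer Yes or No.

Yes

Ancestors of c3 (commits reachable by following parents): {c3, c7}.
c7 is in that set, so it is an ancestor of c3.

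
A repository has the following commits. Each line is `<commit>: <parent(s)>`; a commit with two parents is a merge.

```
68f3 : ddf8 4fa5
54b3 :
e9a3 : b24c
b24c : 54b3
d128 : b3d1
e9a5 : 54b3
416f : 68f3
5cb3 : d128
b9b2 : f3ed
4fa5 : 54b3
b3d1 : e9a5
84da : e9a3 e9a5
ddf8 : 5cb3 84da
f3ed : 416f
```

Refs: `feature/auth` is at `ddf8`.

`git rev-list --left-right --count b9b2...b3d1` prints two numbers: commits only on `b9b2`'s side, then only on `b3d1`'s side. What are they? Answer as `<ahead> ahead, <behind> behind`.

Reachable from b9b2: {416f, 4fa5, 54b3, 5cb3, 68f3, 84da, b24c, b3d1, b9b2, d128, ddf8, e9a3, e9a5, f3ed}.
Reachable from b3d1: {54b3, b3d1, e9a5}.
Only in b9b2's history (ahead): {416f, 4fa5, 5cb3, 68f3, 84da, b24c, b9b2, d128, ddf8, e9a3, f3ed} — 11.
Only in b3d1's history (behind): {} — 0.

11 ahead, 0 behind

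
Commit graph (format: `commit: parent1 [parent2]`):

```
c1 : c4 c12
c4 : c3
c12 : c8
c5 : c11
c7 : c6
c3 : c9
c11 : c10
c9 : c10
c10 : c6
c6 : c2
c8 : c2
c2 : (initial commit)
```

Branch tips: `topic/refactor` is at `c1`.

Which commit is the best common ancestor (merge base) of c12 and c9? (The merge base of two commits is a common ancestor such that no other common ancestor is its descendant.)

c2

Ancestors of c12: {c12, c2, c8}.
Ancestors of c9: {c10, c2, c6, c9}.
Common ancestors: {c2}.
The only common ancestor is c2, so it is the merge base.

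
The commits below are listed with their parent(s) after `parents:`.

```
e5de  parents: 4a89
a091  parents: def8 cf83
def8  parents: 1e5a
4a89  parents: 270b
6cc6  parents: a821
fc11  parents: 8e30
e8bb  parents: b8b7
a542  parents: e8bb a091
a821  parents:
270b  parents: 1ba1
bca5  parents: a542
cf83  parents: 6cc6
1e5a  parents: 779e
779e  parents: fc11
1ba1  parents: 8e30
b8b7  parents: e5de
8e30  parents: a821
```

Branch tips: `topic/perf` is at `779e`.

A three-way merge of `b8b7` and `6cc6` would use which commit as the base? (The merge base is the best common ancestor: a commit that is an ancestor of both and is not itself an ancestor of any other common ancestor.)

a821

Ancestors of b8b7: {1ba1, 270b, 4a89, 8e30, a821, b8b7, e5de}.
Ancestors of 6cc6: {6cc6, a821}.
Common ancestors: {a821}.
The only common ancestor is a821, so it is the merge base.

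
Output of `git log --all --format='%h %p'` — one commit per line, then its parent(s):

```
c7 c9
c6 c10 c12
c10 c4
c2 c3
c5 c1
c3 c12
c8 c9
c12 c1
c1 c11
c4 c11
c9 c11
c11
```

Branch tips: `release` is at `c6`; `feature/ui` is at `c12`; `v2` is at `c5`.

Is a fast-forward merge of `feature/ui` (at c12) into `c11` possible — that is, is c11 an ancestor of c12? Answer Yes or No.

A fast-forward from c11 to c12 is possible iff c11 is an ancestor of c12.
Ancestors of c12: {c1, c11, c12}.
c11 is among them, so fast-forward is possible.

Yes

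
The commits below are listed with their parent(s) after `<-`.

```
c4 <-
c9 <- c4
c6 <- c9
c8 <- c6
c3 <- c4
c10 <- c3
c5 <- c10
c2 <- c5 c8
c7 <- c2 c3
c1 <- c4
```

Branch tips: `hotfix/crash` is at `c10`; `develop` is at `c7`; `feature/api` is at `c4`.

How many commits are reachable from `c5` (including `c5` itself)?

4

Walking parent pointers from c5: reachable set = {c10, c3, c4, c5}.
That is 4 commits.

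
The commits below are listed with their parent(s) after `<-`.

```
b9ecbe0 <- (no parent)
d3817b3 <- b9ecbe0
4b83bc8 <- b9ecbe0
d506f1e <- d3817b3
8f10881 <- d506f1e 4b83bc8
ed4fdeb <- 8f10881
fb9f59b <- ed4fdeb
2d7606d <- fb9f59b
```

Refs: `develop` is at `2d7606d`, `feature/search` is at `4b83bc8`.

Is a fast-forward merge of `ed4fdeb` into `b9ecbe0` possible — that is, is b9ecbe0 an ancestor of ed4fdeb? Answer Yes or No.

A fast-forward from b9ecbe0 to ed4fdeb is possible iff b9ecbe0 is an ancestor of ed4fdeb.
Ancestors of ed4fdeb: {4b83bc8, 8f10881, b9ecbe0, d3817b3, d506f1e, ed4fdeb}.
b9ecbe0 is among them, so fast-forward is possible.

Yes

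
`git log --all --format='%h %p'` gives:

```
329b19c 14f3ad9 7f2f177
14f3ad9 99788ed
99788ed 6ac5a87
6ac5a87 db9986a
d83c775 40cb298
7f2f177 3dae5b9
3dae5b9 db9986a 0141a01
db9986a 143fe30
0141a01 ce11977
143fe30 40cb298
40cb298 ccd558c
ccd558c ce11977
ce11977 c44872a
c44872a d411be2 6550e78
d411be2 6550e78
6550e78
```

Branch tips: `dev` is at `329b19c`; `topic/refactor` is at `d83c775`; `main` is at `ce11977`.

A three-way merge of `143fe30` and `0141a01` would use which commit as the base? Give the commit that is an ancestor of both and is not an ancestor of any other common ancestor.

ce11977

Ancestors of 143fe30: {143fe30, 40cb298, 6550e78, c44872a, ccd558c, ce11977, d411be2}.
Ancestors of 0141a01: {0141a01, 6550e78, c44872a, ce11977, d411be2}.
Common ancestors: {6550e78, c44872a, ce11977, d411be2}.
Among these, ce11977 is not an ancestor of any other common ancestor — it is the merge base.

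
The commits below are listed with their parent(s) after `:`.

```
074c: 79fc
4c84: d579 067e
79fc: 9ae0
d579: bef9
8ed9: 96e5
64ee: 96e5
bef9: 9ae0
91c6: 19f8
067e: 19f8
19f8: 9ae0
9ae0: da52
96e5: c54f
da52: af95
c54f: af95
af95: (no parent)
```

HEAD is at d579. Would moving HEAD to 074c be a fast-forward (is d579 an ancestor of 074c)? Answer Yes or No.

No

A fast-forward from d579 to 074c is possible iff d579 is an ancestor of 074c.
Ancestors of 074c: {074c, 79fc, 9ae0, af95, da52}.
d579 is not among them, so fast-forward is not possible.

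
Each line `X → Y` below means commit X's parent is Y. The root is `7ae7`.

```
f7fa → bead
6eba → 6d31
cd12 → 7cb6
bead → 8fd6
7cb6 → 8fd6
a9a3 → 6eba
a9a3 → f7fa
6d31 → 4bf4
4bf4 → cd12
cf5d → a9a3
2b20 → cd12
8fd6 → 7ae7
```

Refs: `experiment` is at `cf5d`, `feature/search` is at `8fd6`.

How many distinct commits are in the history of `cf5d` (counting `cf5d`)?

Walking parent pointers from cf5d: reachable set = {4bf4, 6d31, 6eba, 7ae7, 7cb6, 8fd6, a9a3, bead, cd12, cf5d, f7fa}.
That is 11 commits.

11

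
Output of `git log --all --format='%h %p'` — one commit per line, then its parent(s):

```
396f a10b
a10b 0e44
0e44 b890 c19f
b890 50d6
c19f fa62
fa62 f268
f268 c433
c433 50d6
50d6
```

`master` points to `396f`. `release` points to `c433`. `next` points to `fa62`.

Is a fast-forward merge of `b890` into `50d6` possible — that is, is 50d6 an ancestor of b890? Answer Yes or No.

Yes

A fast-forward from 50d6 to b890 is possible iff 50d6 is an ancestor of b890.
Ancestors of b890: {50d6, b890}.
50d6 is among them, so fast-forward is possible.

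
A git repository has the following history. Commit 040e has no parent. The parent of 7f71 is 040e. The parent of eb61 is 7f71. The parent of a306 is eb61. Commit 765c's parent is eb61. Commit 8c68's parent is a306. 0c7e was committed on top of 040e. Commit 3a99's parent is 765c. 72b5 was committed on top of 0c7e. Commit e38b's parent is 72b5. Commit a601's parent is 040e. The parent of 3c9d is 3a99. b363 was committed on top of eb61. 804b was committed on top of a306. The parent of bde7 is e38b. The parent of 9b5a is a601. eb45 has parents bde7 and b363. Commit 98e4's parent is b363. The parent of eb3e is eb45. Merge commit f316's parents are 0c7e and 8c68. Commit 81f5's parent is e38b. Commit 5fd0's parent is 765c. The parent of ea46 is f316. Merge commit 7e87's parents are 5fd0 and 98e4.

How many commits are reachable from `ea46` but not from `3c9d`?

5

Reachable from ea46: {040e, 0c7e, 7f71, 8c68, a306, ea46, eb61, f316}.
Reachable from 3c9d: {040e, 3a99, 3c9d, 765c, 7f71, eb61}.
In ea46's history but not 3c9d's: {0c7e, 8c68, a306, ea46, f316} — 5 commits.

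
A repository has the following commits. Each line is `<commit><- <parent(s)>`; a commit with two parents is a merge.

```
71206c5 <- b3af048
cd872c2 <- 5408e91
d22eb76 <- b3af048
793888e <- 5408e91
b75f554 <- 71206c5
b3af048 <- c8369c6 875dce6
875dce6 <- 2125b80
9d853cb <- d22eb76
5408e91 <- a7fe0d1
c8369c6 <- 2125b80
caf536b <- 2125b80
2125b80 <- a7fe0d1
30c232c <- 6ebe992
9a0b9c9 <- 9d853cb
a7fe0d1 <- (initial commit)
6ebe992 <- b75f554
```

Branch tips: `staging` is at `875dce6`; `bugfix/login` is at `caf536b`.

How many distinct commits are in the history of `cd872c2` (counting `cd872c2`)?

3

Walking parent pointers from cd872c2: reachable set = {5408e91, a7fe0d1, cd872c2}.
That is 3 commits.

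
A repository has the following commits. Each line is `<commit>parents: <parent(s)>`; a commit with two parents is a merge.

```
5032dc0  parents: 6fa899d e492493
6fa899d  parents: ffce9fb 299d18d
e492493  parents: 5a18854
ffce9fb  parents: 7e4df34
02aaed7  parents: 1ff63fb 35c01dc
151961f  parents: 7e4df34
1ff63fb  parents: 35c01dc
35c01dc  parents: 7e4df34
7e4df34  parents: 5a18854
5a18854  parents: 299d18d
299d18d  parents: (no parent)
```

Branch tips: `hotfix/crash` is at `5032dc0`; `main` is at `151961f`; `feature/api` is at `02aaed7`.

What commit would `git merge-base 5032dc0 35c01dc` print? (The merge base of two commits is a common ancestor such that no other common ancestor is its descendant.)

Ancestors of 5032dc0: {299d18d, 5032dc0, 5a18854, 6fa899d, 7e4df34, e492493, ffce9fb}.
Ancestors of 35c01dc: {299d18d, 35c01dc, 5a18854, 7e4df34}.
Common ancestors: {299d18d, 5a18854, 7e4df34}.
Among these, 7e4df34 is not an ancestor of any other common ancestor — it is the merge base.

7e4df34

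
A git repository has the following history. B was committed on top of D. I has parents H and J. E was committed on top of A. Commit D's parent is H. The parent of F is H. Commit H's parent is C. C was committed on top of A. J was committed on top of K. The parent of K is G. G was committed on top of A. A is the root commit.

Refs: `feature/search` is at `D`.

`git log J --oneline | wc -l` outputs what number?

Walking parent pointers from J: reachable set = {A, G, J, K}.
That is 4 commits.

4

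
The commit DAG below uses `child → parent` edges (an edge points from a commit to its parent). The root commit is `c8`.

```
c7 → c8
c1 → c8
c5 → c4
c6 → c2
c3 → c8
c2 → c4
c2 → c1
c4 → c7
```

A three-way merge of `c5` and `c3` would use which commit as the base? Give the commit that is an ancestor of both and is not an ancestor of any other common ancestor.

c8

Ancestors of c5: {c4, c5, c7, c8}.
Ancestors of c3: {c3, c8}.
Common ancestors: {c8}.
The only common ancestor is c8, so it is the merge base.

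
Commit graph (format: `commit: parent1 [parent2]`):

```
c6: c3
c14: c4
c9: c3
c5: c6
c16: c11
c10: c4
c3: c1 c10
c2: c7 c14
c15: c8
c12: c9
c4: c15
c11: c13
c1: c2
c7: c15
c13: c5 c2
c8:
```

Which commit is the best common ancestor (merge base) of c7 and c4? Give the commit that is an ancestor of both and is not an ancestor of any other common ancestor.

c15

Ancestors of c7: {c15, c7, c8}.
Ancestors of c4: {c15, c4, c8}.
Common ancestors: {c15, c8}.
Among these, c15 is not an ancestor of any other common ancestor — it is the merge base.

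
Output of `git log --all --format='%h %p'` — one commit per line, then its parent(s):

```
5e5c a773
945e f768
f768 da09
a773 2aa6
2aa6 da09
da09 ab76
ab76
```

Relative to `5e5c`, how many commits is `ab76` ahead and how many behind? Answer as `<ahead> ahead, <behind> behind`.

Reachable from ab76: {ab76}.
Reachable from 5e5c: {2aa6, 5e5c, a773, ab76, da09}.
Only in ab76's history (ahead): {} — 0.
Only in 5e5c's history (behind): {2aa6, 5e5c, a773, da09} — 4.

0 ahead, 4 behind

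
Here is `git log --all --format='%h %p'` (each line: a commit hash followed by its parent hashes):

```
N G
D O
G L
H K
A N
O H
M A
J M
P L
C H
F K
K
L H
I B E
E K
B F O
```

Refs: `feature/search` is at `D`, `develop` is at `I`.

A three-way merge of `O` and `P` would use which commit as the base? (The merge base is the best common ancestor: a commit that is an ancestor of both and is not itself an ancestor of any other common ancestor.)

Ancestors of O: {H, K, O}.
Ancestors of P: {H, K, L, P}.
Common ancestors: {H, K}.
Among these, H is not an ancestor of any other common ancestor — it is the merge base.

H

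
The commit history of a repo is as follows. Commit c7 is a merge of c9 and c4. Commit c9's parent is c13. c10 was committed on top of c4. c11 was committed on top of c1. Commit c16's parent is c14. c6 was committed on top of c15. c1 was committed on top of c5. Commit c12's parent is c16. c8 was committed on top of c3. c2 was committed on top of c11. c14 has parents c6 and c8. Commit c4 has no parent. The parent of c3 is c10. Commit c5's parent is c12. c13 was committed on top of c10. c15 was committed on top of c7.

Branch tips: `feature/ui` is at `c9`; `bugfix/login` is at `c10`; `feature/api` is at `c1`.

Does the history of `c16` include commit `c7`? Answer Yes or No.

Ancestors of c16 (commits reachable by following parents): {c10, c13, c14, c15, c16, c3, c4, c6, c7, c8, c9}.
c7 is in that set, so it is an ancestor of c16.

Yes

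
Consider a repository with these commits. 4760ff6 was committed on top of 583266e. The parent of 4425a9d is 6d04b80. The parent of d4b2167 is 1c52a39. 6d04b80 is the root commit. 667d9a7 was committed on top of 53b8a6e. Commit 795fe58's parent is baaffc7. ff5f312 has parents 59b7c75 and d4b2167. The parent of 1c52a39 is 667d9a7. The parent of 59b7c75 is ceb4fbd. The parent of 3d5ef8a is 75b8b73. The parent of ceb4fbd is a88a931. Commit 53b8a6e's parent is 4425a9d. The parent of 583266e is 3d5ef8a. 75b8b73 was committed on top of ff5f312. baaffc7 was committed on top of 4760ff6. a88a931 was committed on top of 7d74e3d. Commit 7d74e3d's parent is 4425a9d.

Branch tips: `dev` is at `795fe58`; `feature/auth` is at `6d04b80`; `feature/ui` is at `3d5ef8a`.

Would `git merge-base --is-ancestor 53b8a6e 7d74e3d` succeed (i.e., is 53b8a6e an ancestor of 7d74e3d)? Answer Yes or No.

Ancestors of 7d74e3d: {4425a9d, 6d04b80, 7d74e3d}.
53b8a6e is not in that set, so it is not an ancestor of 7d74e3d.

No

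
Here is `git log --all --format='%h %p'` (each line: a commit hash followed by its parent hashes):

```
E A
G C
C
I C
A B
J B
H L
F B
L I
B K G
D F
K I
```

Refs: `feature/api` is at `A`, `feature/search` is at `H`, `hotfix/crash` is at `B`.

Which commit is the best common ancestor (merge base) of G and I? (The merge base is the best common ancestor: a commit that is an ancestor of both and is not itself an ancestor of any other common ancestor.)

Ancestors of G: {C, G}.
Ancestors of I: {C, I}.
Common ancestors: {C}.
The only common ancestor is C, so it is the merge base.

C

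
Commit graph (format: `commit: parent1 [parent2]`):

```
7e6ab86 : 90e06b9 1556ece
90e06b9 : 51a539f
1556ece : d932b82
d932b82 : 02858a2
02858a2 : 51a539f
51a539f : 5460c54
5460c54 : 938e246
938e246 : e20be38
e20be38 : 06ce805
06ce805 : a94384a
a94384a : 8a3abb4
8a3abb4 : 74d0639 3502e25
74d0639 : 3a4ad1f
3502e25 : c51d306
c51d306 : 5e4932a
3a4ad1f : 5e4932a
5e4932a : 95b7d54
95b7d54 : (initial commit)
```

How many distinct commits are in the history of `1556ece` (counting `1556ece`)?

16

Walking parent pointers from 1556ece: reachable set = {02858a2, 06ce805, 1556ece, 3502e25, 3a4ad1f, 51a539f, 5460c54, 5e4932a, 74d0639, 8a3abb4, 938e246, 95b7d54, a94384a, c51d306, d932b82, e20be38}.
That is 16 commits.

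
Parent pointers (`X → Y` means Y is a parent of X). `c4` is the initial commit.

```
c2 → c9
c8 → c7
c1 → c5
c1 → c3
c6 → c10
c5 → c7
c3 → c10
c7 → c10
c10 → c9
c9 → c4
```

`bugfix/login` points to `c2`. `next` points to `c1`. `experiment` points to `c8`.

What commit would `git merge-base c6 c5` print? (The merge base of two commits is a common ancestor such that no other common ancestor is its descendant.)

c10

Ancestors of c6: {c10, c4, c6, c9}.
Ancestors of c5: {c10, c4, c5, c7, c9}.
Common ancestors: {c10, c4, c9}.
Among these, c10 is not an ancestor of any other common ancestor — it is the merge base.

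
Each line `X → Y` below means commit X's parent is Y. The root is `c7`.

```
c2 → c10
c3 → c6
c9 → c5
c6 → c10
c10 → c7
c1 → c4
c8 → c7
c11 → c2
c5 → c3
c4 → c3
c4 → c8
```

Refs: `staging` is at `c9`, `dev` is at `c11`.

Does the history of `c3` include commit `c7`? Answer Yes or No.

Yes

Ancestors of c3 (commits reachable by following parents): {c10, c3, c6, c7}.
c7 is in that set, so it is an ancestor of c3.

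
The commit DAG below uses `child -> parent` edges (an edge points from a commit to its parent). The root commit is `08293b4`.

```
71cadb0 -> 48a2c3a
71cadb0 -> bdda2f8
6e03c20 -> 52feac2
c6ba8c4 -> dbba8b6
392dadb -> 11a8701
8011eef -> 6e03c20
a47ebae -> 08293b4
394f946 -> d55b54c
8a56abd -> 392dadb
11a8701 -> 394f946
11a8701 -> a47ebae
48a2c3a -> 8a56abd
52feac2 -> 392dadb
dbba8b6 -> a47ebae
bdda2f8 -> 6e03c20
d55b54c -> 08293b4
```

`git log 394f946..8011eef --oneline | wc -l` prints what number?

6

Reachable from 8011eef: {08293b4, 11a8701, 392dadb, 394f946, 52feac2, 6e03c20, 8011eef, a47ebae, d55b54c}.
Reachable from 394f946: {08293b4, 394f946, d55b54c}.
In 8011eef's history but not 394f946's: {11a8701, 392dadb, 52feac2, 6e03c20, 8011eef, a47ebae} — 6 commits.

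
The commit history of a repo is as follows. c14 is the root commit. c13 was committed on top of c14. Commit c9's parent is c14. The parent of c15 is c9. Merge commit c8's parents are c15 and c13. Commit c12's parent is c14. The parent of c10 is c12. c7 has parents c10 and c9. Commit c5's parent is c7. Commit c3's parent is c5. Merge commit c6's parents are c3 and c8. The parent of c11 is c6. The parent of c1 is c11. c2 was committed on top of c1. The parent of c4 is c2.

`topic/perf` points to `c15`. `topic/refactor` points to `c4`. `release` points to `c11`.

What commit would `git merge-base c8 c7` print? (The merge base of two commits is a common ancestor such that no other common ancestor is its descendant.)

c9

Ancestors of c8: {c13, c14, c15, c8, c9}.
Ancestors of c7: {c10, c12, c14, c7, c9}.
Common ancestors: {c14, c9}.
Among these, c9 is not an ancestor of any other common ancestor — it is the merge base.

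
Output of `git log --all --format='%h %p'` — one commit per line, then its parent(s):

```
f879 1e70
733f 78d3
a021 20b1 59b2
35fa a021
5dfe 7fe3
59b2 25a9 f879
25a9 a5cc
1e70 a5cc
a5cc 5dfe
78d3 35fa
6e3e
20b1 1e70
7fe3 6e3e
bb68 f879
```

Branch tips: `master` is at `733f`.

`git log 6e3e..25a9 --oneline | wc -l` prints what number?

4

Reachable from 25a9: {25a9, 5dfe, 6e3e, 7fe3, a5cc}.
Reachable from 6e3e: {6e3e}.
In 25a9's history but not 6e3e's: {25a9, 5dfe, 7fe3, a5cc} — 4 commits.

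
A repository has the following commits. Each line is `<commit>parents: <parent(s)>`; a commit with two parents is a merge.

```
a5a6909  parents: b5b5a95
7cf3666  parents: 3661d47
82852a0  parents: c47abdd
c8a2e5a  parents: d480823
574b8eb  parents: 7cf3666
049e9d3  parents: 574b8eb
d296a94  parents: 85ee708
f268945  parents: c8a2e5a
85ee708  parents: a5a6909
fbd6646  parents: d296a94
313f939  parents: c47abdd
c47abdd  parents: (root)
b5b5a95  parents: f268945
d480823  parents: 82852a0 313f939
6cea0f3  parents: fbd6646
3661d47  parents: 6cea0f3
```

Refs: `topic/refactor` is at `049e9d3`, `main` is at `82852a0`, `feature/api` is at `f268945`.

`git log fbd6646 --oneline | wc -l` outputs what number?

Walking parent pointers from fbd6646: reachable set = {313f939, 82852a0, 85ee708, a5a6909, b5b5a95, c47abdd, c8a2e5a, d296a94, d480823, f268945, fbd6646}.
That is 11 commits.

11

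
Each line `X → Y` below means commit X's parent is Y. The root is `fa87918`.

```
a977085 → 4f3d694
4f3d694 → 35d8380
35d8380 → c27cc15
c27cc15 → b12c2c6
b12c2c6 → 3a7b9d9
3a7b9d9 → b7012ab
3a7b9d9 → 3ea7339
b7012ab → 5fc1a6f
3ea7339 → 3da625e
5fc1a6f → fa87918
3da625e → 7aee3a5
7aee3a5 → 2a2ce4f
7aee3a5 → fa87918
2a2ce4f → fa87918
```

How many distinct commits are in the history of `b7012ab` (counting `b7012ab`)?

3

Walking parent pointers from b7012ab: reachable set = {5fc1a6f, b7012ab, fa87918}.
That is 3 commits.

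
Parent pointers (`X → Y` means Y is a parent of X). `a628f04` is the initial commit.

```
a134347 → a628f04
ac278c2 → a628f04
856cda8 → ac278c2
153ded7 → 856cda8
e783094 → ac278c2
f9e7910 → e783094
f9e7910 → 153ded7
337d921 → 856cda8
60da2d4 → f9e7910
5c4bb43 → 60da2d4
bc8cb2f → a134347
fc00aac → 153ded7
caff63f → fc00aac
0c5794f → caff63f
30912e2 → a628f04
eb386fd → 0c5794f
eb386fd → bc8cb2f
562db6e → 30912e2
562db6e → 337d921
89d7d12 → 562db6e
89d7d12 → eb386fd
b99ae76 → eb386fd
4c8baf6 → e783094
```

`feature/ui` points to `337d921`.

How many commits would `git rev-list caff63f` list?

6

Walking parent pointers from caff63f: reachable set = {153ded7, 856cda8, a628f04, ac278c2, caff63f, fc00aac}.
That is 6 commits.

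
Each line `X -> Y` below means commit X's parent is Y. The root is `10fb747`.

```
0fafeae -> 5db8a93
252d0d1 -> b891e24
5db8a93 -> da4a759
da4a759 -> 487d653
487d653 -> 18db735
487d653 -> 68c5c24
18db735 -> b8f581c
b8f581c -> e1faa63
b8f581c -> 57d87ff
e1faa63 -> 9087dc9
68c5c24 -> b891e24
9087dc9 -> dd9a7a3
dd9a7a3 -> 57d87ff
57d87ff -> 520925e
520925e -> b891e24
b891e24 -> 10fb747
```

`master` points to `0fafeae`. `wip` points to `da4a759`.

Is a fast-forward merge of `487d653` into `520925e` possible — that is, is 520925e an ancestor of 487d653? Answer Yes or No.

Yes

A fast-forward from 520925e to 487d653 is possible iff 520925e is an ancestor of 487d653.
Ancestors of 487d653: {10fb747, 18db735, 487d653, 520925e, 57d87ff, 68c5c24, 9087dc9, b891e24, b8f581c, dd9a7a3, e1faa63}.
520925e is among them, so fast-forward is possible.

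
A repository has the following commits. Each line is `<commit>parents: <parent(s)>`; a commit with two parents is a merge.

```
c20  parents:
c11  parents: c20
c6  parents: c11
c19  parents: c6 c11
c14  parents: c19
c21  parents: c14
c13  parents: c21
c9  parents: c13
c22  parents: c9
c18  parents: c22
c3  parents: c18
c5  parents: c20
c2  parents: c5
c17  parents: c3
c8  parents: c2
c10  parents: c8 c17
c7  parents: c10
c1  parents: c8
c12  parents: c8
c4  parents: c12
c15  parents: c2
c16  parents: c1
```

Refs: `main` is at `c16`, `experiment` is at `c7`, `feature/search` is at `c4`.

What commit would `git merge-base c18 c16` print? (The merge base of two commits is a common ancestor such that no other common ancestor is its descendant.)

Ancestors of c18: {c11, c13, c14, c18, c19, c20, c21, c22, c6, c9}.
Ancestors of c16: {c1, c16, c2, c20, c5, c8}.
Common ancestors: {c20}.
The only common ancestor is c20, so it is the merge base.

c20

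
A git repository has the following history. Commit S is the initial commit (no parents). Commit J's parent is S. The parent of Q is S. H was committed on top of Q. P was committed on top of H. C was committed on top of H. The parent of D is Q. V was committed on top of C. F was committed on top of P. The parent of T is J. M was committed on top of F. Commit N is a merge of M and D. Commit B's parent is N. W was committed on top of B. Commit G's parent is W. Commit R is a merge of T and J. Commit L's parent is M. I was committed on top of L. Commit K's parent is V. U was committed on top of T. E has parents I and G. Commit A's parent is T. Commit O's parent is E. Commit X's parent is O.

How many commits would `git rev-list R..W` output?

Reachable from W: {B, D, F, H, M, N, P, Q, S, W}.
Reachable from R: {J, R, S, T}.
In W's history but not R's: {B, D, F, H, M, N, P, Q, W} — 9 commits.

9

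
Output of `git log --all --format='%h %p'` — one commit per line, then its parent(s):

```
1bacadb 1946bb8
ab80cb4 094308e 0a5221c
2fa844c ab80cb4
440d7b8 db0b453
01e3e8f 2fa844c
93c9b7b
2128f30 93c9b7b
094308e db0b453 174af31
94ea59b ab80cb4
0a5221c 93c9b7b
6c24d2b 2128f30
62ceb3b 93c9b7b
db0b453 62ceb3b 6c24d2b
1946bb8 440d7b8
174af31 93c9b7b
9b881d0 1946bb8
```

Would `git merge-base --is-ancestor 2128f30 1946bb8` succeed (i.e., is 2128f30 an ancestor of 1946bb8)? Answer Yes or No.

Yes

Ancestors of 1946bb8 (commits reachable by following parents): {1946bb8, 2128f30, 440d7b8, 62ceb3b, 6c24d2b, 93c9b7b, db0b453}.
2128f30 is in that set, so it is an ancestor of 1946bb8.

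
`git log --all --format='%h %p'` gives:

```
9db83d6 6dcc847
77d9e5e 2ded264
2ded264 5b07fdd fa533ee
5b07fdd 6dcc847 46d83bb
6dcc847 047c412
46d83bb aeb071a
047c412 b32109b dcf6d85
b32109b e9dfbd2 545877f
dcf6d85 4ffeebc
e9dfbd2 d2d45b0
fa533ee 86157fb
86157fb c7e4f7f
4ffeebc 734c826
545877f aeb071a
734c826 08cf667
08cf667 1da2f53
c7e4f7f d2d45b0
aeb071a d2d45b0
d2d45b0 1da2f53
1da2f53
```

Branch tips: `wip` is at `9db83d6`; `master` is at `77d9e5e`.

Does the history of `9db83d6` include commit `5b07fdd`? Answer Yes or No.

No

Ancestors of 9db83d6: {047c412, 08cf667, 1da2f53, 4ffeebc, 545877f, 6dcc847, 734c826, 9db83d6, aeb071a, b32109b, d2d45b0, dcf6d85, e9dfbd2}.
5b07fdd is not in that set, so it is not an ancestor of 9db83d6.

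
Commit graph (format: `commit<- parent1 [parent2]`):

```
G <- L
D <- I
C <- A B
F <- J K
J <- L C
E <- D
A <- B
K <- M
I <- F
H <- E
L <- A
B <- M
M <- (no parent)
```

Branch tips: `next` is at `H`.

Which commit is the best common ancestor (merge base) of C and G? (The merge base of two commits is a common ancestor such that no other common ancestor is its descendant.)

A

Ancestors of C: {A, B, C, M}.
Ancestors of G: {A, B, G, L, M}.
Common ancestors: {A, B, M}.
Among these, A is not an ancestor of any other common ancestor — it is the merge base.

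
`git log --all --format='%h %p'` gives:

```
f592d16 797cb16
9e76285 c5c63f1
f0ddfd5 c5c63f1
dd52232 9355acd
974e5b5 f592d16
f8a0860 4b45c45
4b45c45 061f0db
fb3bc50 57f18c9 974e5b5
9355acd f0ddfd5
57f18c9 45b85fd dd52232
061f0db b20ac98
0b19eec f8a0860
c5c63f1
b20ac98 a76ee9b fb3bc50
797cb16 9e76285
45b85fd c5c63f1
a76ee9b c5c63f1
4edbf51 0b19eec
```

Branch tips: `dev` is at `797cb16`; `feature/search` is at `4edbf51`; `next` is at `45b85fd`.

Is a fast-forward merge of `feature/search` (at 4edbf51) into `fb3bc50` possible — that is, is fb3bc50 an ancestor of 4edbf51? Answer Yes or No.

Yes

A fast-forward from fb3bc50 to 4edbf51 is possible iff fb3bc50 is an ancestor of 4edbf51.
Ancestors of 4edbf51: {061f0db, 0b19eec, 45b85fd, 4b45c45, 4edbf51, 57f18c9, 797cb16, 9355acd, 974e5b5, 9e76285, a76ee9b, b20ac98, c5c63f1, dd52232, f0ddfd5, f592d16, f8a0860, fb3bc50}.
fb3bc50 is among them, so fast-forward is possible.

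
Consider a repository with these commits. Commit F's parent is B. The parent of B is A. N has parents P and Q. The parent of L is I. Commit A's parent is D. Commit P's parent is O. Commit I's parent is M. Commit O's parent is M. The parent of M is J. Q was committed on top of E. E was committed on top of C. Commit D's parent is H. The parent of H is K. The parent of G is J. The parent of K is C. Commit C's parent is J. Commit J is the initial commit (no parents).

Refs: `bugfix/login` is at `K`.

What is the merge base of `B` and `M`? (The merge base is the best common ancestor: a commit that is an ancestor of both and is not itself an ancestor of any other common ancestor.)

J

Ancestors of B: {A, B, C, D, H, J, K}.
Ancestors of M: {J, M}.
Common ancestors: {J}.
The only common ancestor is J, so it is the merge base.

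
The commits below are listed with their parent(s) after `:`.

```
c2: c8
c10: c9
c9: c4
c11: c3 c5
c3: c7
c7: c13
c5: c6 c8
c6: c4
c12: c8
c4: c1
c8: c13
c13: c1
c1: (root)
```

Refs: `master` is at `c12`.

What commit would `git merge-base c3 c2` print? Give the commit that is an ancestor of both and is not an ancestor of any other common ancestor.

Ancestors of c3: {c1, c13, c3, c7}.
Ancestors of c2: {c1, c13, c2, c8}.
Common ancestors: {c1, c13}.
Among these, c13 is not an ancestor of any other common ancestor — it is the merge base.

c13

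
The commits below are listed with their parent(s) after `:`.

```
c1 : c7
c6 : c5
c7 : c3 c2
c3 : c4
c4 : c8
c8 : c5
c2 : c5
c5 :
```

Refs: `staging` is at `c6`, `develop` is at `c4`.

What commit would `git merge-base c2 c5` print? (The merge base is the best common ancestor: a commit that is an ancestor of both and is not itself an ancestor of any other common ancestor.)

c5

Ancestors of c2: {c2, c5}.
Ancestors of c5: {c5}.
Common ancestors: {c5}.
The only common ancestor is c5, so it is the merge base.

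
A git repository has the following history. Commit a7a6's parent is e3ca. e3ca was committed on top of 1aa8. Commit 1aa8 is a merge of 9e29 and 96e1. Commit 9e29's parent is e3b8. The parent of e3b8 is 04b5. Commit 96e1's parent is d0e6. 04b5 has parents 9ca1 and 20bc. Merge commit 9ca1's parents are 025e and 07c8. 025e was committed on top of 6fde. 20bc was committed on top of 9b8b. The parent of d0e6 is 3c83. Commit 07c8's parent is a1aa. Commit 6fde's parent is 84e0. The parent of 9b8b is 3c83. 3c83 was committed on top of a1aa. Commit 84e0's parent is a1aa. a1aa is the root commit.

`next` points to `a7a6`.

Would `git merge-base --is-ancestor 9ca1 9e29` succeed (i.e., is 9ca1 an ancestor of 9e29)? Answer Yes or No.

Ancestors of 9e29 (commits reachable by following parents): {025e, 04b5, 07c8, 20bc, 3c83, 6fde, 84e0, 9b8b, 9ca1, 9e29, a1aa, e3b8}.
9ca1 is in that set, so it is an ancestor of 9e29.

Yes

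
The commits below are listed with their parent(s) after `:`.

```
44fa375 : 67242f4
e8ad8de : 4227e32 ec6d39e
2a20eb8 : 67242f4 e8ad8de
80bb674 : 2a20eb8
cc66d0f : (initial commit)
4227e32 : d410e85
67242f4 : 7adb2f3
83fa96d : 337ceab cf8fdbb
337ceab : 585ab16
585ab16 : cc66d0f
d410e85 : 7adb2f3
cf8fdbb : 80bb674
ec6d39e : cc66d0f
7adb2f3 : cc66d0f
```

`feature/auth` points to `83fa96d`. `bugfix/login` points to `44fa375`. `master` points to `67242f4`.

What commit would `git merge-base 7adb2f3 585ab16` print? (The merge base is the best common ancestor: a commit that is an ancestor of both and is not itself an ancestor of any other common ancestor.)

Ancestors of 7adb2f3: {7adb2f3, cc66d0f}.
Ancestors of 585ab16: {585ab16, cc66d0f}.
Common ancestors: {cc66d0f}.
The only common ancestor is cc66d0f, so it is the merge base.

cc66d0f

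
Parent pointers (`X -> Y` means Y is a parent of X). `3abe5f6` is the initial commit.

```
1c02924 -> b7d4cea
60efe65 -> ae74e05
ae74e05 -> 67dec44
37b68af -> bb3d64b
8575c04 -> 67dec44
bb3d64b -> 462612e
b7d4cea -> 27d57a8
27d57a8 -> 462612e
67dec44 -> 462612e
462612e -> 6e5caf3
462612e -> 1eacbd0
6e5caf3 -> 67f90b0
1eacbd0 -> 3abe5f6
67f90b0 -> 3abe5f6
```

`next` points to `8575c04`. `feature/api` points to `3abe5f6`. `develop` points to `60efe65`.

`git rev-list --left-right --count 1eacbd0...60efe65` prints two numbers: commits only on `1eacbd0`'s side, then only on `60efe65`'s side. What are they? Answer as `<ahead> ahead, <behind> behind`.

0 ahead, 6 behind

Reachable from 1eacbd0: {1eacbd0, 3abe5f6}.
Reachable from 60efe65: {1eacbd0, 3abe5f6, 462612e, 60efe65, 67dec44, 67f90b0, 6e5caf3, ae74e05}.
Only in 1eacbd0's history (ahead): {} — 0.
Only in 60efe65's history (behind): {462612e, 60efe65, 67dec44, 67f90b0, 6e5caf3, ae74e05} — 6.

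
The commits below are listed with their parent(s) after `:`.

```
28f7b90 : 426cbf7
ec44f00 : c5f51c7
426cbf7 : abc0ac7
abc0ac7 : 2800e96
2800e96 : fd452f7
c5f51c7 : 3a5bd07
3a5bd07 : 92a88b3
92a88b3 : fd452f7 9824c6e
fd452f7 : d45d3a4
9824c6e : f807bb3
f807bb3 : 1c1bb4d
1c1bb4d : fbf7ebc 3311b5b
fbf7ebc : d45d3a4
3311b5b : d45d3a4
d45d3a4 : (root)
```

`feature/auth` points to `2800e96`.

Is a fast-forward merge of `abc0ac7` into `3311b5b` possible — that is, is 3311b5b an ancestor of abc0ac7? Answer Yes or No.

No

A fast-forward from 3311b5b to abc0ac7 is possible iff 3311b5b is an ancestor of abc0ac7.
Ancestors of abc0ac7: {2800e96, abc0ac7, d45d3a4, fd452f7}.
3311b5b is not among them, so fast-forward is not possible.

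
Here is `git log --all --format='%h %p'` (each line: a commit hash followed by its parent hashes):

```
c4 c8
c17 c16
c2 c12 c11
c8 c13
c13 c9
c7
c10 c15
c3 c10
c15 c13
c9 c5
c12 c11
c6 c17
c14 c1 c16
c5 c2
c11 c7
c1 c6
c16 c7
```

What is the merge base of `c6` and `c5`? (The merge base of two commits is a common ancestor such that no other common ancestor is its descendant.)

c7

Ancestors of c6: {c16, c17, c6, c7}.
Ancestors of c5: {c11, c12, c2, c5, c7}.
Common ancestors: {c7}.
The only common ancestor is c7, so it is the merge base.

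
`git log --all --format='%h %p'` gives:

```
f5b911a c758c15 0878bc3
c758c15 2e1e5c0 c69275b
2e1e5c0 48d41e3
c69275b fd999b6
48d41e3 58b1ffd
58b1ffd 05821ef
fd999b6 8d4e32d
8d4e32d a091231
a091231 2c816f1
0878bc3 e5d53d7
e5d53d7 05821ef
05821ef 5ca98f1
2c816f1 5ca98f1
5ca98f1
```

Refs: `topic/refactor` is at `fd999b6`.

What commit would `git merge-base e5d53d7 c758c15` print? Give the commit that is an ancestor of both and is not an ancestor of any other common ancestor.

05821ef

Ancestors of e5d53d7: {05821ef, 5ca98f1, e5d53d7}.
Ancestors of c758c15: {05821ef, 2c816f1, 2e1e5c0, 48d41e3, 58b1ffd, 5ca98f1, 8d4e32d, a091231, c69275b, c758c15, fd999b6}.
Common ancestors: {05821ef, 5ca98f1}.
Among these, 05821ef is not an ancestor of any other common ancestor — it is the merge base.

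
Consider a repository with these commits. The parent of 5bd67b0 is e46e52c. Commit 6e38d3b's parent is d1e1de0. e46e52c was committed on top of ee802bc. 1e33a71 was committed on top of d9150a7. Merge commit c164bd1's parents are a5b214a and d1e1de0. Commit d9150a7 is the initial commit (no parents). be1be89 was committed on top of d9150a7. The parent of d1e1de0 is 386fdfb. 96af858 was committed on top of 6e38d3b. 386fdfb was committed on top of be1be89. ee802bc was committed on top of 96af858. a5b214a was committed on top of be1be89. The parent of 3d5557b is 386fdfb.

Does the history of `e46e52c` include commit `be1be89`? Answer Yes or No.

Ancestors of e46e52c (commits reachable by following parents): {386fdfb, 6e38d3b, 96af858, be1be89, d1e1de0, d9150a7, e46e52c, ee802bc}.
be1be89 is in that set, so it is an ancestor of e46e52c.

Yes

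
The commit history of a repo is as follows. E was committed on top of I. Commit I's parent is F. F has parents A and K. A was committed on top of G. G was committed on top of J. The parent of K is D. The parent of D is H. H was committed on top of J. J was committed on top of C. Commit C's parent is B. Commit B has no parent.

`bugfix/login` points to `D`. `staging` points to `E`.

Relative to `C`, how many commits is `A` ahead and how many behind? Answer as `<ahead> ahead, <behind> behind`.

Reachable from A: {A, B, C, G, J}.
Reachable from C: {B, C}.
Only in A's history (ahead): {A, G, J} — 3.
Only in C's history (behind): {} — 0.

3 ahead, 0 behind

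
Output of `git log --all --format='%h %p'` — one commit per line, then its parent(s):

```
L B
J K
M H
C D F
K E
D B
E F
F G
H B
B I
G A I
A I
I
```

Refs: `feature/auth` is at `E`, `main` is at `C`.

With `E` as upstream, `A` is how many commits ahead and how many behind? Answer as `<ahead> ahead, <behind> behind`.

0 ahead, 3 behind

Reachable from A: {A, I}.
Reachable from E: {A, E, F, G, I}.
Only in A's history (ahead): {} — 0.
Only in E's history (behind): {E, F, G} — 3.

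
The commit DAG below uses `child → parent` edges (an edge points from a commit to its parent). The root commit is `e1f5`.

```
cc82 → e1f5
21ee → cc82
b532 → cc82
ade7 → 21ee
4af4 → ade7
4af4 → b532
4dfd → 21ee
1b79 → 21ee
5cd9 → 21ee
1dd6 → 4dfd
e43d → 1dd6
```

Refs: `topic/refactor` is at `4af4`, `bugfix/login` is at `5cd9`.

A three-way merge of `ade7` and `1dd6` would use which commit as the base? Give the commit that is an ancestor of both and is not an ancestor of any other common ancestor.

21ee

Ancestors of ade7: {21ee, ade7, cc82, e1f5}.
Ancestors of 1dd6: {1dd6, 21ee, 4dfd, cc82, e1f5}.
Common ancestors: {21ee, cc82, e1f5}.
Among these, 21ee is not an ancestor of any other common ancestor — it is the merge base.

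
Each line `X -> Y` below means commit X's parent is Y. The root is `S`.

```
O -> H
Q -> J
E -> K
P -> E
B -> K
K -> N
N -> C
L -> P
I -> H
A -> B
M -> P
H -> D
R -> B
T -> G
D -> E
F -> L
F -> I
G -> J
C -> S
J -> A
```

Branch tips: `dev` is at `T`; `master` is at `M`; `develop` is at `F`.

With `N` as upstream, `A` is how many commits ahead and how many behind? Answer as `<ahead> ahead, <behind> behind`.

3 ahead, 0 behind

Reachable from A: {A, B, C, K, N, S}.
Reachable from N: {C, N, S}.
Only in A's history (ahead): {A, B, K} — 3.
Only in N's history (behind): {} — 0.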